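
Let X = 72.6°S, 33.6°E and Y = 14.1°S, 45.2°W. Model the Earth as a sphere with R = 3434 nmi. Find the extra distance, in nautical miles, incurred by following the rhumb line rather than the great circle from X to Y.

Great circle: cos σ = sin φ₁ sin φ₂ + cos φ₁ cos φ₂ cos Δλ,  σ = 1.2778 rad → d_gc = 4388.0 nmi
Rhumb line: Δψ = +1.6286, q = Δφ/Δψ = 0.6269, d_rh = R√(Δφ²+q²Δλ²) = 4589.2 nmi
Excess = 4589.2 − 4388.0 = 201.2 ≈ 201 nmi

201 nmi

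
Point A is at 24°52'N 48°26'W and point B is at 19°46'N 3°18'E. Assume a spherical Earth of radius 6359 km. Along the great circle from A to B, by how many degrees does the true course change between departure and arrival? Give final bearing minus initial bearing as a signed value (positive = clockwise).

At departure: θ₁ = atan2(sin Δλ cos φ₂, cos φ₁ sin φ₂ − sin φ₁ cos φ₂ cos Δλ) = 85.22°
At arrival: θ₂ = atan2(sin Δλ cos φ₁, −cos φ₂ sin φ₁ + sin φ₂ cos φ₁ cos Δλ) = 106.11°
Δθ = θ₂ − θ₁ = +20.9°

+20.9°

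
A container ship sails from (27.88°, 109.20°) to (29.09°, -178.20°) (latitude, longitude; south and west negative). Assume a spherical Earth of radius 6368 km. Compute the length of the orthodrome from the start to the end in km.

6971 km

Haversine: a = sin²(Δφ/2)+cos φ₁ cos φ₂ sin²(Δλ/2) = 0.27083;  σ = 2·atan2(√a,√(1−a))
σ = 62.720° → d = Rσ = 6368·1.09467 = 6971 km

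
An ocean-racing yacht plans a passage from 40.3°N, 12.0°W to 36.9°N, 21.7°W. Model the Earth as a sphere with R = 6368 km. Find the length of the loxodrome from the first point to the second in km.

923 km

Rhumb course C = atan2(Δλ, Δψ) with Δψ = ln[tan(π/4+φ₂/2)/tan(π/4+φ₁/2)] = -0.0760, Δλ = -0.1693 → C = 245.84°
d = R·|Δφ| / |cos C| = 6368·0.05934 / 0.40934 = 923 km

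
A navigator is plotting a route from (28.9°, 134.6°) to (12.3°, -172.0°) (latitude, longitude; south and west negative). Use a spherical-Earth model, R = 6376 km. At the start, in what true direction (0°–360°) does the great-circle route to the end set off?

96.9°

θ = atan2( sin Δλ·cos φ₂ ,  cos φ₁ sin φ₂ − sin φ₁ cos φ₂ cos Δλ )
  = atan2(+0.7844, -0.0950) = 96.91°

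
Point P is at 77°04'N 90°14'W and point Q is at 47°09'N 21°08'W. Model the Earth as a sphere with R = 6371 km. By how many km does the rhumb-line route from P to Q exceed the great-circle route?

217 km

Great circle: cos σ = sin φ₁ sin φ₂ + cos φ₁ cos φ₂ cos Δλ,  σ = 0.6938 rad → d_gc = 4420.0 km
Rhumb line: Δψ = -1.2418, q = Δφ/Δψ = 0.4205, d_rh = R√(Δφ²+q²Δλ²) = 4637.2 km
Excess = 4637.2 − 4420.0 = 217.2 ≈ 217 km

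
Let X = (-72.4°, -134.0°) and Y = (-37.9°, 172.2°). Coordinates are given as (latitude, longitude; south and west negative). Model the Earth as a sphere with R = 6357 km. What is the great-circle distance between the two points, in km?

Haversine: a = sin²(Δφ/2)+cos φ₁ cos φ₂ sin²(Δλ/2) = 0.13678;  σ = 2·atan2(√a,√(1−a))
σ = 43.411° → d = Rσ = 6357·0.75766 = 4816 km

4816 km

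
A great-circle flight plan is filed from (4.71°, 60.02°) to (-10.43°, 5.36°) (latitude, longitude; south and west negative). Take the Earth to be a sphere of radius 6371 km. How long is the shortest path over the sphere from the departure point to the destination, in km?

6281 km

Haversine: a = sin²(Δφ/2)+cos φ₁ cos φ₂ sin²(Δλ/2) = 0.22396;  σ = 2·atan2(√a,√(1−a))
σ = 56.490° → d = Rσ = 6371·0.98594 = 6281 km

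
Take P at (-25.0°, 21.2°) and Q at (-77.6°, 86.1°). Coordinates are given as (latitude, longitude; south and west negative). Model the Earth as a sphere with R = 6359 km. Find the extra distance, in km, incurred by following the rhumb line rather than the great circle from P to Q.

239 km

Great circle: cos σ = sin φ₁ sin φ₂ + cos φ₁ cos φ₂ cos Δλ,  σ = 1.0526 rad → d_gc = 6693.5 km
Rhumb line: Δψ = -1.7689, q = Δφ/Δψ = 0.5190, d_rh = R√(Δφ²+q²Δλ²) = 6932.2 km
Excess = 6932.2 − 6693.5 = 238.7 ≈ 239 km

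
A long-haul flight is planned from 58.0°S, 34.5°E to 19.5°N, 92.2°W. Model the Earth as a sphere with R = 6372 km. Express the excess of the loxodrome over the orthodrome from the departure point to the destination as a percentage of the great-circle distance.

5.5%

Great circle: σ = 2.1915 rad → d_gc = Rσ = 13964.3 km
Rhumb: Δφ = +1.3526, Δλ = -2.2113, Δψ = +1.5963, q = Δφ/Δψ = 0.8474 → d_rh = R√(Δφ²+q²Δλ²) = 14725.8 km
Excess = (14725.8 − 13964.3) / 13964.3 = 761.5 / 13964.3 = 5.453% ≈ 5.5%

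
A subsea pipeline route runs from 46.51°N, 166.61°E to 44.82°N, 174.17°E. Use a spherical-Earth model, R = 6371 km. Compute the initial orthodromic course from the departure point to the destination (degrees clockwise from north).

θ = atan2( sin Δλ·cos φ₂ ,  cos φ₁ sin φ₂ − sin φ₁ cos φ₂ cos Δλ )
  = atan2(+0.0933, -0.0250) = 105.01°

105.0°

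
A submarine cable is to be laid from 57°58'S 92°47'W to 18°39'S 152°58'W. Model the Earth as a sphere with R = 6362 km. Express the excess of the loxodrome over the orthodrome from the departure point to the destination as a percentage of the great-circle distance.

Great circle: σ = 1.0228 rad → d_gc = Rσ = 6507.0 km
Rhumb: Δφ = +0.6862, Δλ = -1.0504, Δψ = +0.9167, q = Δφ/Δψ = 0.7486 → d_rh = R√(Δφ²+q²Δλ²) = 6639.6 km
Excess = (6639.6 − 6507.0) / 6507.0 = 132.6 / 6507.0 = 2.04% ≈ 2.0%

2.0%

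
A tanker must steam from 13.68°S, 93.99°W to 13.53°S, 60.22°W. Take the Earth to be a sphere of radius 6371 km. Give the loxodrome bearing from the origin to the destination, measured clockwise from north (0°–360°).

Δψ = ln[tan(π/4+φ₂/2)/tan(π/4+φ₁/2)] = +0.0027
Δλ = +0.5894 rad (taken the short way round)
course = atan2(Δλ, Δψ) = 89.74°

89.7°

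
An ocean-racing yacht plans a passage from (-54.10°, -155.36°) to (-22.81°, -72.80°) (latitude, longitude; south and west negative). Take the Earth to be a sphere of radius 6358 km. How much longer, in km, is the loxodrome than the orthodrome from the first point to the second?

Great circle: cos σ = sin φ₁ sin φ₂ + cos φ₁ cos φ₂ cos Δλ,  σ = 1.1766 rad → d_gc = 7481.1 km
Rhumb line: Δψ = +0.7181, q = Δφ/Δψ = 0.7605, d_rh = R√(Δφ²+q²Δλ²) = 7784.7 km
Excess = 7784.7 − 7481.1 = 303.6 ≈ 304 km

304 km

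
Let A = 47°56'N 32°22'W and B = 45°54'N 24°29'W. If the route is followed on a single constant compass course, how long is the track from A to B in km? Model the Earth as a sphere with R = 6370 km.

640 km

Rhumb course C = atan2(Δλ, Δψ) with Δψ = ln[tan(π/4+φ₂/2)/tan(π/4+φ₁/2)] = -0.0520, Δλ = +0.1376 → C = 110.69°
d = R·|Δφ| / |cos C| = 6370·0.03549 / 0.35331 = 640 km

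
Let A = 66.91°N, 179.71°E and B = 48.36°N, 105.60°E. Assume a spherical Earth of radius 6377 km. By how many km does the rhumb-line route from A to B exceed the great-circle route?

244 km

Great circle: cos σ = sin φ₁ sin φ₂ + cos φ₁ cos φ₂ cos Δλ,  σ = 0.7093 rad → d_gc = 4523.3 km
Rhumb line: Δψ = -0.6214, q = Δφ/Δψ = 0.5210, d_rh = R√(Δφ²+q²Δλ²) = 4767.6 km
Excess = 4767.6 − 4523.3 = 244.3 ≈ 244 km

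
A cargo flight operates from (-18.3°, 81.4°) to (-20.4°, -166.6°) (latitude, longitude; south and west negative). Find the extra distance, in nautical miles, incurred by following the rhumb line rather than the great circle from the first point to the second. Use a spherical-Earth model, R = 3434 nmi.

Great circle: cos σ = sin φ₁ sin φ₂ + cos φ₁ cos φ₂ cos Δλ,  σ = 1.7966 rad → d_gc = 6169.6 nmi
Rhumb line: Δψ = -0.0388, q = Δφ/Δψ = 0.9434, d_rh = R√(Δφ²+q²Δλ²) = 6334.3 nmi
Excess = 6334.3 − 6169.6 = 164.7 ≈ 165 nmi

165 nmi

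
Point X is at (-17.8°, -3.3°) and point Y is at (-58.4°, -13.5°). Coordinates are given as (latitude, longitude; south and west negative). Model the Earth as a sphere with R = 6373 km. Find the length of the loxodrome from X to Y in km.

Rhumb course C = atan2(Δλ, Δψ) with Δψ = ln[tan(π/4+φ₂/2)/tan(π/4+φ₁/2)] = -0.9466, Δλ = -0.1780 → C = 190.65°
d = R·|Δφ| / |cos C| = 6373·0.70860 / 0.98277 = 4595 km

4595 km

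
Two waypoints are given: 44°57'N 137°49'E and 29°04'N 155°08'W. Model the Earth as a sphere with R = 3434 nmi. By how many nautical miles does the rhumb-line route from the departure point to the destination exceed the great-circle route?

Great circle: cos σ = sin φ₁ sin φ₂ + cos φ₁ cos φ₂ cos Δλ,  σ = 0.9466 rad → d_gc = 3250.7 nmi
Rhumb line: Δψ = -0.3496, q = Δφ/Δψ = 0.7931, d_rh = R√(Δφ²+q²Δλ²) = 3326.1 nmi
Excess = 3326.1 − 3250.7 = 75.4 ≈ 75 nmi

75 nmi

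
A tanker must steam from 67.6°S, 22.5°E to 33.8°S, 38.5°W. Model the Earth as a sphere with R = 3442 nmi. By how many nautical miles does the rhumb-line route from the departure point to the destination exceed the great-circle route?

Great circle: cos σ = sin φ₁ sin φ₂ + cos φ₁ cos φ₂ cos Δλ,  σ = 0.8395 rad → d_gc = 2889.5 nmi
Rhumb line: Δψ = +0.9920, q = Δφ/Δψ = 0.5947, d_rh = R√(Δφ²+q²Δλ²) = 2978.6 nmi
Excess = 2978.6 − 2889.5 = 89.1 ≈ 89 nmi

89 nmi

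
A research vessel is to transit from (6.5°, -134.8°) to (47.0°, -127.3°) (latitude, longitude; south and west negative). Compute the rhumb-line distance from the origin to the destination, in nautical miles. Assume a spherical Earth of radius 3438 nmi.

Rhumb course C = atan2(Δλ, Δψ) with Δψ = ln[tan(π/4+φ₂/2)/tan(π/4+φ₁/2)] = +0.8179, Δλ = +0.1309 → C = 9.09°
d = R·|Δφ| / |cos C| = 3438·0.70686 / 0.98744 = 2461 nmi

2461 nmi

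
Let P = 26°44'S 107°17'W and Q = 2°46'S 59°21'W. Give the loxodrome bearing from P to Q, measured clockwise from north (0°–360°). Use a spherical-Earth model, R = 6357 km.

Δψ = ln[tan(π/4+φ₂/2)/tan(π/4+φ₁/2)] = +0.4362
Δλ = +0.8366 rad (taken the short way round)
course = atan2(Δλ, Δψ) = 62.46°

62.5°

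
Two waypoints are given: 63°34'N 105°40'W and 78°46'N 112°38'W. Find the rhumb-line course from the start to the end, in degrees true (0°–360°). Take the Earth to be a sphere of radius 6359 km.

Δψ = ln[tan(π/4+φ₂/2)/tan(π/4+φ₁/2)] = +0.8705
Δλ = -0.1216 rad (taken the short way round)
course = atan2(Δλ, Δψ) = 352.05°

352.0°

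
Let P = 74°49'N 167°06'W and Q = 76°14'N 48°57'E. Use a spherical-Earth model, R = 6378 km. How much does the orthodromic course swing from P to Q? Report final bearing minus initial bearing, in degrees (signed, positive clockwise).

-142.9°

Initial bearing θ₁ = atan2(sin Δλ cos φ₂, cos φ₁ sin φ₂ − sin φ₁ cos φ₂ cos Δλ) = 342.35°
Final bearing θ₂ = (initial bearing from the destination back to the start) + 180° = 199.50°
Δθ = θ₂ − θ₁ = -142.9°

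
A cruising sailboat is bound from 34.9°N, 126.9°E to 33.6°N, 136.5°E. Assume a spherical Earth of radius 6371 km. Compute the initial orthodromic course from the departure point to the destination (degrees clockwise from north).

θ = atan2( sin Δλ·cos φ₂ ,  cos φ₁ sin φ₂ − sin φ₁ cos φ₂ cos Δλ )
  = atan2(+0.1389, -0.0160) = 96.58°

96.6°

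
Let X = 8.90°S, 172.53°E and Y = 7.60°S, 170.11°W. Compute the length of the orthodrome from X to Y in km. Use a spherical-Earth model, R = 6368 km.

cos σ = sin φ₁ sin φ₂ + cos φ₁ cos φ₂ cos Δλ
      = sin(-8.90°)sin(-7.60°) + cos(-8.90°)cos(-7.60°)cos(17.36°) = 0.9551
σ = 17.228° → d = Rσ = 6368·0.30068 = 1915 km

1915 km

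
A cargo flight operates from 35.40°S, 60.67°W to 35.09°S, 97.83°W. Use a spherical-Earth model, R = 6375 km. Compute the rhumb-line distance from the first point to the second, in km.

3377 km

Δψ = ln[tan(π/4+φ₂/2)/tan(π/4+φ₁/2)] = +0.0066;  Δφ = +0.0054 rad,  Δλ = -0.6486 rad
q = Δφ/Δψ = 0.8167
d = R·√(Δφ² + q²Δλ²) = 6375·0.52970 = 3377 km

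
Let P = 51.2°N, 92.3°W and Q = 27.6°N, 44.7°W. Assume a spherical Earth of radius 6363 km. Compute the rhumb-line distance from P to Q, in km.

4796 km

Δψ = ln[tan(π/4+φ₂/2)/tan(π/4+φ₁/2)] = -0.5422;  Δφ = -0.4119 rad,  Δλ = +0.8308 rad
q = Δφ/Δψ = 0.7597
d = R·√(Δφ² + q²Δλ²) = 6363·0.75366 = 4796 km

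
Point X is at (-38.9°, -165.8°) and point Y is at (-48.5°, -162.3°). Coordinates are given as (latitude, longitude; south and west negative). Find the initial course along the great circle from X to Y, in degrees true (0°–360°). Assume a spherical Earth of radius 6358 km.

166.4°

θ = atan2( sin Δλ·cos φ₂ ,  cos φ₁ sin φ₂ − sin φ₁ cos φ₂ cos Δλ )
  = atan2(+0.0405, -0.1675) = 166.43°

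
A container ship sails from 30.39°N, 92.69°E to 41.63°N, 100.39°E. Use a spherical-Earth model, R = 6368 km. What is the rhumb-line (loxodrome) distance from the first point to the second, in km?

1427 km

Rhumb course C = atan2(Δλ, Δψ) with Δψ = ln[tan(π/4+φ₂/2)/tan(π/4+φ₁/2)] = +0.2433, Δλ = +0.1344 → C = 28.91°
d = R·|Δφ| / |cos C| = 6368·0.19618 / 0.87536 = 1427 km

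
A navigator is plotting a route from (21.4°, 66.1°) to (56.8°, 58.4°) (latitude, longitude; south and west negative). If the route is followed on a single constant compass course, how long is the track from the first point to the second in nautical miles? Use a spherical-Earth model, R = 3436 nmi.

Rhumb course C = atan2(Δλ, Δψ) with Δψ = ln[tan(π/4+φ₂/2)/tan(π/4+φ₁/2)] = +0.8278, Δλ = -0.1344 → C = 350.78°
d = R·|Δφ| / |cos C| = 3436·0.61785 / 0.98708 = 2151 nmi

2151 nmi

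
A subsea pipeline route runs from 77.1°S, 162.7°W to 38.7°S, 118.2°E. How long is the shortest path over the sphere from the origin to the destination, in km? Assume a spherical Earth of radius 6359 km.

5552 km

cos σ = sin φ₁ sin φ₂ + cos φ₁ cos φ₂ cos Δλ
      = sin(-77.10°)sin(-38.70°) + cos(-77.10°)cos(-38.70°)cos(-79.10°) = 0.6424
σ = 50.028° → d = Rσ = 6359·0.87316 = 5552 km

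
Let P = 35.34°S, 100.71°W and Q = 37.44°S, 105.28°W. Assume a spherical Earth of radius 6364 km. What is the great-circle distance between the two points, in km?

470 km

Haversine: a = sin²(Δφ/2)+cos φ₁ cos φ₂ sin²(Δλ/2) = 0.00137;  σ = 2·atan2(√a,√(1−a))
σ = 4.235° → d = Rσ = 6364·0.07392 = 470 km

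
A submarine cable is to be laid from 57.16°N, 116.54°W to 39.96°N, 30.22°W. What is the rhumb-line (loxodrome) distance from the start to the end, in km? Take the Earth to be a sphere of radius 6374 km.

Rhumb course C = atan2(Δλ, Δψ) with Δψ = ln[tan(π/4+φ₂/2)/tan(π/4+φ₁/2)] = -0.4598, Δλ = +1.5066 → C = 106.97°
d = R·|Δφ| / |cos C| = 6374·0.30020 / 0.29191 = 6555 km

6555 km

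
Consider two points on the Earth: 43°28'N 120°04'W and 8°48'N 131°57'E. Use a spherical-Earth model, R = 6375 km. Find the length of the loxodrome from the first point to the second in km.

11222 km

Δψ = ln[tan(π/4+φ₂/2)/tan(π/4+φ₁/2)] = -0.6898;  Δφ = -0.6050 rad,  Δλ = -1.8847 rad
q = Δφ/Δψ = 0.8771
d = R·√(Δφ² + q²Δλ²) = 6375·1.76030 = 11222 km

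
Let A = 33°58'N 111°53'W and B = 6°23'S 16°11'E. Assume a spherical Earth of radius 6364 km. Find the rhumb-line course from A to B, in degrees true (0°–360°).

108.4°

Meridional parts: M(φ₁)=+0.6310, M(φ₂)=-0.1116 → ΔM = -0.7426;  Δλ = +2.2352 rad
tan C = Δλ / ΔM = -3.0100 → C = 108.38°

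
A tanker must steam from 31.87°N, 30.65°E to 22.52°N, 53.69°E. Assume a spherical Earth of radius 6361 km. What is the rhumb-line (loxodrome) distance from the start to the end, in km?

Rhumb course C = atan2(Δλ, Δψ) with Δψ = ln[tan(π/4+φ₂/2)/tan(π/4+φ₁/2)] = -0.1838, Δλ = +0.4021 → C = 114.56°
d = R·|Δφ| / |cos C| = 6361·0.16319 / 0.41567 = 2497 km

2497 km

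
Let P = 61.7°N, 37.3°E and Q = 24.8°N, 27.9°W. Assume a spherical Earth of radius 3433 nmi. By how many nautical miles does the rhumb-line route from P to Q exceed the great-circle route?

Great circle: cos σ = sin φ₁ sin φ₂ + cos φ₁ cos φ₂ cos Δλ,  σ = 0.9886 rad → d_gc = 3394.0 nmi
Rhumb line: Δψ = -0.9309, q = Δφ/Δψ = 0.6919, d_rh = R√(Δφ²+q²Δλ²) = 3491.9 nmi
Excess = 3491.9 − 3394.0 = 97.9 ≈ 98 nmi

98 nmi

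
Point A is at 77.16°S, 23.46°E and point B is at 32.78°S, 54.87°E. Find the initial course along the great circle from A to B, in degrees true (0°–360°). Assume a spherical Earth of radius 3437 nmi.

37.1°

N = sin Δλ·cos φ₂ = +0.4382;  D = cos φ₁ sin φ₂ − sin φ₁ cos φ₂ cos Δλ = +0.5793
initial course = atan2(N, D) = 37.10°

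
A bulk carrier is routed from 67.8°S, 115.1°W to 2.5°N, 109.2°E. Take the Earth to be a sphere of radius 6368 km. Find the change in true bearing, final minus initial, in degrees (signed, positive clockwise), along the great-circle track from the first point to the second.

At departure: θ₁ = atan2(sin Δλ cos φ₂, cos φ₁ sin φ₂ − sin φ₁ cos φ₂ cos Δλ) = 227.23°
At arrival: θ₂ = atan2(sin Δλ cos φ₁, −cos φ₂ sin φ₁ + sin φ₂ cos φ₁ cos Δλ) = 343.88°
Δθ = θ₂ − θ₁ = +116.7°

+116.7°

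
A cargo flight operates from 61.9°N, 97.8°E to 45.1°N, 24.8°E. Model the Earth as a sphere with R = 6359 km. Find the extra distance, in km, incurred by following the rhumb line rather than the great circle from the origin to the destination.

Great circle: cos σ = sin φ₁ sin φ₂ + cos φ₁ cos φ₂ cos Δλ,  σ = 0.7640 rad → d_gc = 4858.5 km
Rhumb line: Δψ = -0.5014, q = Δφ/Δψ = 0.5848, d_rh = R√(Δφ²+q²Δλ²) = 5091.4 km
Excess = 5091.4 − 4858.5 = 232.9 ≈ 233 km

233 km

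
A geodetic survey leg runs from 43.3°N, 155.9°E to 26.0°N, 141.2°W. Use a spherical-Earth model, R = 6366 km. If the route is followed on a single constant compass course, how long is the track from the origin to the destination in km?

6021 km

Rhumb course C = atan2(Δλ, Δψ) with Δψ = ln[tan(π/4+φ₂/2)/tan(π/4+φ₁/2)] = -0.3698, Δλ = +1.0978 → C = 108.62°
d = R·|Δφ| / |cos C| = 6366·0.30194 / 0.31923 = 6021 km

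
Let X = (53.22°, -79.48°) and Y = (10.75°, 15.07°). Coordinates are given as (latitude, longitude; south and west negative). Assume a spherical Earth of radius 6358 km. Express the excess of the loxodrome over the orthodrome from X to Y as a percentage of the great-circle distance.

Great circle: σ = 1.4679 rad → d_gc = Rσ = 9332.8 km
Rhumb: Δφ = -0.7412, Δλ = +1.6502, Δψ = -0.9125, q = Δφ/Δψ = 0.8123 → d_rh = R√(Δφ²+q²Δλ²) = 9739.1 km
Excess = (9739.1 − 9332.8) / 9332.8 = 406.3 / 9332.8 = 4.353% ≈ 4.4%

4.4%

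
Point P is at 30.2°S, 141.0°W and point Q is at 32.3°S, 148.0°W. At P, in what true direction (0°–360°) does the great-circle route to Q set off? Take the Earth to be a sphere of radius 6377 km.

N = sin Δλ·cos φ₂ = -0.1030;  D = cos φ₁ sin φ₂ − sin φ₁ cos φ₂ cos Δλ = -0.0398
initial course = atan2(N, D) = 248.87°

248.9°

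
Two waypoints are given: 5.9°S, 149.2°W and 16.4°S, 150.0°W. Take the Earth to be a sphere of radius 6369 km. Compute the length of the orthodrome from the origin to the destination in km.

1170 km

cos σ = sin φ₁ sin φ₂ + cos φ₁ cos φ₂ cos Δλ
      = sin(-5.90°)sin(-16.40°) + cos(-5.90°)cos(-16.40°)cos(-0.80°) = 0.9832
σ = 10.529° → d = Rσ = 6369·0.18377 = 1170 km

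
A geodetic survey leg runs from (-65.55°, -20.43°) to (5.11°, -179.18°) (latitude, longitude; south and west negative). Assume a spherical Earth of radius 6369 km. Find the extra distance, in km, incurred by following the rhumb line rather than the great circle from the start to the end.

2484 km

Great circle: cos σ = sin φ₁ sin φ₂ + cos φ₁ cos φ₂ cos Δλ,  σ = 2.0548 rad → d_gc = 13086.9 km
Rhumb line: Δψ = +1.6187, q = Δφ/Δψ = 0.7619, d_rh = R√(Δφ²+q²Δλ²) = 15570.8 km
Excess = 15570.8 − 13086.9 = 2483.9 ≈ 2484 km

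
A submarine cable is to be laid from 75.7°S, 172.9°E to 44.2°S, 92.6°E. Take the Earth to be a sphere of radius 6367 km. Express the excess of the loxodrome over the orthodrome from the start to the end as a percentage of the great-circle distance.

Great circle: σ = 0.7878 rad → d_gc = Rσ = 5016.0 km
Rhumb: Δφ = +0.5498, Δλ = -1.4015, Δψ = +1.2141, q = Δφ/Δψ = 0.4528 → d_rh = R√(Δφ²+q²Δλ²) = 5346.0 km
Excess = (5346.0 − 5016.0) / 5016.0 = 330.0 / 5016.0 = 6.58% ≈ 6.6%

6.6%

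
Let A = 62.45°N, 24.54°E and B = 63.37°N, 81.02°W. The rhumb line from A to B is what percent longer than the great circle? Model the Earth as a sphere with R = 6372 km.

Great circle: σ = 0.7423 rad → d_gc = Rσ = 4729.7 km
Rhumb: Δφ = +0.0161, Δλ = -1.8424, Δψ = +0.0353, q = Δφ/Δψ = 0.4553 → d_rh = R√(Δφ²+q²Δλ²) = 5346.6 km
Excess = (5346.6 − 4729.7) / 4729.7 = 616.9 / 4729.7 = 13.04% ≈ 13.0%

13.0%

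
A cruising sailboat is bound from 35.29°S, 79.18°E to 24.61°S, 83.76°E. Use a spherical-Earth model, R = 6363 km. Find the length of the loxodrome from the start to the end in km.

Rhumb course C = atan2(Δλ, Δψ) with Δψ = ln[tan(π/4+φ₂/2)/tan(π/4+φ₁/2)] = +0.2156, Δλ = +0.0799 → C = 20.34°
d = R·|Δφ| / |cos C| = 6363·0.18640 / 0.93766 = 1265 km

1265 km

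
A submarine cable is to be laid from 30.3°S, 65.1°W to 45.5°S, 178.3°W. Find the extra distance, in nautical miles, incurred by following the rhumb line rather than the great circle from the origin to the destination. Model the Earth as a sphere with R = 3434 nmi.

420 nmi

Great circle: cos σ = sin φ₁ sin φ₂ + cos φ₁ cos φ₂ cos Δλ,  σ = 1.4490 rad → d_gc = 4976.0 nmi
Rhumb line: Δψ = -0.3384, q = Δφ/Δψ = 0.7839, d_rh = R√(Δφ²+q²Δλ²) = 5396.1 nmi
Excess = 5396.1 − 4976.0 = 420.1 ≈ 420 nmi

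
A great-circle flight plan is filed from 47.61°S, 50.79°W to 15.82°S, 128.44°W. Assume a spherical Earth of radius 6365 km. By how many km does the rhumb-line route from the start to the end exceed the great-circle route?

Great circle: cos σ = sin φ₁ sin φ₂ + cos φ₁ cos φ₂ cos Δλ,  σ = 1.2238 rad → d_gc = 7789.5 km
Rhumb line: Δψ = +0.6676, q = Δφ/Δψ = 0.8310, d_rh = R√(Δφ²+q²Δλ²) = 7991.4 km
Excess = 7991.4 − 7789.5 = 201.9 ≈ 202 km

202 km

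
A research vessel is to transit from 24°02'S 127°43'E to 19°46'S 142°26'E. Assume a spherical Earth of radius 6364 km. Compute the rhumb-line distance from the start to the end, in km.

1589 km

Rhumb course C = atan2(Δλ, Δψ) with Δψ = ln[tan(π/4+φ₂/2)/tan(π/4+φ₁/2)] = +0.0803, Δλ = +0.2569 → C = 72.64°
d = R·|Δφ| / |cos C| = 6364·0.07447 / 0.29833 = 1589 km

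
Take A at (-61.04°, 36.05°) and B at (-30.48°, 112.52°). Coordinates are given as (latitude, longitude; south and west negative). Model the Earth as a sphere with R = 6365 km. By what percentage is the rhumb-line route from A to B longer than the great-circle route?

Great circle: σ = 0.9987 rad → d_gc = Rσ = 6356.4 km
Rhumb: Δφ = +0.5334, Δλ = +1.3347, Δψ = +0.7948, q = Δφ/Δψ = 0.6710 → d_rh = R√(Δφ²+q²Δλ²) = 6634.9 km
Excess = (6634.9 − 6356.4) / 6356.4 = 278.5 / 6356.4 = 4.38% ≈ 4.4%

4.4%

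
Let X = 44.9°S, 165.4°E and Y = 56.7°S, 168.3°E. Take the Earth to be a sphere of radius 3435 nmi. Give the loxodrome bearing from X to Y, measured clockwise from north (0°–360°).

Meridional parts: M(φ₁)=-0.8789, M(φ₂)=-1.2071 → ΔM = -0.3282;  Δλ = +0.0506 rad
tan C = Δλ / ΔM = -0.1542 → C = 171.23°

171.2°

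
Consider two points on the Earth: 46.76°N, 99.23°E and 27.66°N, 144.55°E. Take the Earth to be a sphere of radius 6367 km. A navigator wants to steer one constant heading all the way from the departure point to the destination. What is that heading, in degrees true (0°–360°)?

118.1°

Meridional parts: M(φ₁)=+0.9255, M(φ₂)=+0.5027 → ΔM = -0.4228;  Δλ = +0.7910 rad
tan C = Δλ / ΔM = -1.8707 → C = 118.13°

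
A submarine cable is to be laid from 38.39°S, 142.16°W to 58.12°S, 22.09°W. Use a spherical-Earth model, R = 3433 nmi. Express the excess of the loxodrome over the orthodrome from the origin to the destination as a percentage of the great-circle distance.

Great circle: σ = 1.2452 rad → d_gc = Rσ = 4274.6 nmi
Rhumb: Δφ = -0.3444, Δλ = +2.0956, Δψ = -0.5265, q = Δφ/Δψ = 0.6541 → d_rh = R√(Δφ²+q²Δλ²) = 4851.8 nmi
Excess = (4851.8 − 4274.6) / 4274.6 = 577.2 / 4274.6 = 13.50% ≈ 13.5%

13.5%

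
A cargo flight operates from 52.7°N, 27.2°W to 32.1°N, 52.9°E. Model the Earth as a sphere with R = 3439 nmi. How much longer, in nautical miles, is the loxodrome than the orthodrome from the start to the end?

Great circle: cos σ = sin φ₁ sin φ₂ + cos φ₁ cos φ₂ cos Δλ,  σ = 1.0345 rad → d_gc = 3557.6 nmi
Rhumb line: Δψ = -0.4941, q = Δφ/Δψ = 0.7277, d_rh = R√(Δφ²+q²Δλ²) = 3710.7 nmi
Excess = 3710.7 − 3557.6 = 153.1 ≈ 153 nmi

153 nmi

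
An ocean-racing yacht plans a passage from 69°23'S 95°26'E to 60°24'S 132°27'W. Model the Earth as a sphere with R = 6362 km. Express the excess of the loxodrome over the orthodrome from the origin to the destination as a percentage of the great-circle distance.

22.7%

Great circle: σ = 0.7994 rad → d_gc = Rσ = 5085.5 km
Rhumb: Δφ = +0.1568, Δλ = +2.3059, Δψ = +0.3734, q = Δφ/Δψ = 0.4199 → d_rh = R√(Δφ²+q²Δλ²) = 6240.1 km
Excess = (6240.1 − 5085.5) / 5085.5 = 1154.6 / 5085.5 = 22.70% ≈ 22.7%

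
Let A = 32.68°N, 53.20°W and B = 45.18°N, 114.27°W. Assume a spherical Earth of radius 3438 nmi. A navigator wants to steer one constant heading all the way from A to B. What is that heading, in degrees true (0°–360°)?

Δψ = ln[tan(π/4+φ₂/2)/tan(π/4+φ₁/2)] = +0.2817
Δλ = -1.0659 rad (taken the short way round)
course = atan2(Δλ, Δψ) = 284.81°

284.8°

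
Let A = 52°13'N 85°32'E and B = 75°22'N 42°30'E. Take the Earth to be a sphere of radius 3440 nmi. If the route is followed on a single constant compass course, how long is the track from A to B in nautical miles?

1751 nmi

Rhumb course C = atan2(Δλ, Δψ) with Δψ = ln[tan(π/4+φ₂/2)/tan(π/4+φ₁/2)] = +0.9803, Δλ = -0.7511 → C = 322.54°
d = R·|Δφ| / |cos C| = 3440·0.40404 / 0.79380 = 1751 nmi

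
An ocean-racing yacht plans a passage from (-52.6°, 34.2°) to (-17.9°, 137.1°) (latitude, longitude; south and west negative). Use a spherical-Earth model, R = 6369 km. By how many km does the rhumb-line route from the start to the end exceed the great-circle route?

Great circle: cos σ = sin φ₁ sin φ₂ + cos φ₁ cos φ₂ cos Δλ,  σ = 1.4554 rad → d_gc = 9269.5 km
Rhumb line: Δψ = +0.7657, q = Δφ/Δψ = 0.7910, d_rh = R√(Δφ²+q²Δλ²) = 9835.5 km
Excess = 9835.5 − 9269.5 = 566.0 ≈ 566 km

566 km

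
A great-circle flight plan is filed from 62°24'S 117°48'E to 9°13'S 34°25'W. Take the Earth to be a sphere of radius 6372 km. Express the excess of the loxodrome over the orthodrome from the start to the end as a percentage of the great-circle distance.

Great circle: σ = 1.8366 rad → d_gc = Rσ = 11702.6 km
Rhumb: Δφ = +0.9282, Δλ = -2.6567, Δψ = +1.2424, q = Δφ/Δψ = 0.7471 → d_rh = R√(Δφ²+q²Δλ²) = 13962.3 km
Excess = (13962.3 − 11702.6) / 11702.6 = 2259.7 / 11702.6 = 19.31% ≈ 19.3%

19.3%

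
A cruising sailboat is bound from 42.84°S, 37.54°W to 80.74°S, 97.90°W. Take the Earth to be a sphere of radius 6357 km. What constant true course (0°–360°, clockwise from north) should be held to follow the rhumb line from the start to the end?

Δψ = ln[tan(π/4+φ₂/2)/tan(π/4+φ₁/2)] = -1.6845
Δλ = -1.0535 rad (taken the short way round)
course = atan2(Δλ, Δψ) = 212.02°

212.0°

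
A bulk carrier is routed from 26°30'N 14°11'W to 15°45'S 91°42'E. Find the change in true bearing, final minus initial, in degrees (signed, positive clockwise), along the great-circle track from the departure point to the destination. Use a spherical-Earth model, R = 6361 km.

+15.1°

Initial bearing θ₁ = atan2(sin Δλ cos φ₂, cos φ₁ sin φ₂ − sin φ₁ cos φ₂ cos Δλ) = 97.71°
Final bearing θ₂ = (initial bearing from the destination back to the start) + 180° = 112.86°
Δθ = θ₂ − θ₁ = +15.1°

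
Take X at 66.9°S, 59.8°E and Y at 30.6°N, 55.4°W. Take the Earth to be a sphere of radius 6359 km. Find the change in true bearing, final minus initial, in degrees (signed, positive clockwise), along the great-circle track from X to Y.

+73.3°

At departure: θ₁ = atan2(sin Δλ cos φ₂, cos φ₁ sin φ₂ − sin φ₁ cos φ₂ cos Δλ) = 260.00°
At arrival: θ₂ = atan2(sin Δλ cos φ₁, −cos φ₂ sin φ₁ + sin φ₂ cos φ₁ cos Δλ) = 333.33°
Δθ = θ₂ − θ₁ = +73.3°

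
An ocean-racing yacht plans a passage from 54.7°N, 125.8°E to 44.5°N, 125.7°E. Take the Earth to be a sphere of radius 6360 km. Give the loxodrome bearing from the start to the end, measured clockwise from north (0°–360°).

180.4°

Δψ = ln[tan(π/4+φ₂/2)/tan(π/4+φ₁/2)] = -0.2761
Δλ = -0.0017 rad (taken the short way round)
course = atan2(Δλ, Δψ) = 180.36°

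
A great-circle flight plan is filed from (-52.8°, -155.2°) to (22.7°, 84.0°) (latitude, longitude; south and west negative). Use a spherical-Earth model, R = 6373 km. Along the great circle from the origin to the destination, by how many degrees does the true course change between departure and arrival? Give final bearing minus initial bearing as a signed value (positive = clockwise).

+60.1°

At departure: θ₁ = atan2(sin Δλ cos φ₂, cos φ₁ sin φ₂ − sin φ₁ cos φ₂ cos Δλ) = 259.77°
At arrival: θ₂ = atan2(sin Δλ cos φ₁, −cos φ₂ sin φ₁ + sin φ₂ cos φ₁ cos Δλ) = 319.84°
Δθ = θ₂ − θ₁ = +60.1°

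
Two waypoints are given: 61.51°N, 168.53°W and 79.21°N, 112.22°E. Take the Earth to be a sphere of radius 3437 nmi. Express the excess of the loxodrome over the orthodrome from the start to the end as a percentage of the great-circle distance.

Great circle: σ = 0.4949 rad → d_gc = Rσ = 1701.0 nmi
Rhumb: Δφ = +0.3089, Δλ = -1.3832, Δψ = +0.9889, q = Δφ/Δψ = 0.3124 → d_rh = R√(Δφ²+q²Δλ²) = 1825.6 nmi
Excess = (1825.6 − 1701.0) / 1701.0 = 124.6 / 1701.0 = 7.33% ≈ 7.3%

7.3%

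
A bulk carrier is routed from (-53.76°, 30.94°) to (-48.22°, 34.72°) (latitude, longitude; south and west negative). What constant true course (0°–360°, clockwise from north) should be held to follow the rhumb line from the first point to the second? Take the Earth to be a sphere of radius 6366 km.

23.2°

Δψ = ln[tan(π/4+φ₂/2)/tan(π/4+φ₁/2)] = +0.1539
Δλ = +0.0660 rad (taken the short way round)
course = atan2(Δλ, Δψ) = 23.21°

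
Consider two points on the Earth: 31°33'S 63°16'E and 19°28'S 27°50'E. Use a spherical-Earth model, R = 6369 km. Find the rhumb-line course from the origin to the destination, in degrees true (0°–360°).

Meridional parts: M(φ₁)=-0.5808, M(φ₂)=-0.3465 → ΔM = +0.2343;  Δλ = -0.6184 rad
tan C = Δλ / ΔM = -2.6394 → C = 290.75°

290.8°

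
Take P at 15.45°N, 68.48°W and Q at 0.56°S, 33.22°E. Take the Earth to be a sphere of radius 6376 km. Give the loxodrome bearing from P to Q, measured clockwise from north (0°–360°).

99.1°

Δψ = ln[tan(π/4+φ₂/2)/tan(π/4+φ₁/2)] = -0.2828
Δλ = +1.7750 rad (taken the short way round)
course = atan2(Δλ, Δψ) = 99.05°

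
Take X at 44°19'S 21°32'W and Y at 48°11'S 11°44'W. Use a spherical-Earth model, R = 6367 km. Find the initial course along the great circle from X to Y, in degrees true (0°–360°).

123.2°

N = sin Δλ·cos φ₂ = +0.1135;  D = cos φ₁ sin φ₂ − sin φ₁ cos φ₂ cos Δλ = -0.0742
initial course = atan2(N, D) = 123.19°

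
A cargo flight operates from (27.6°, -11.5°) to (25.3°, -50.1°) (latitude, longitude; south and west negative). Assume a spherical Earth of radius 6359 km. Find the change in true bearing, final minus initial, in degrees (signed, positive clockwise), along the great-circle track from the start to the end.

Initial bearing θ₁ = atan2(sin Δλ cos φ₂, cos φ₁ sin φ₂ − sin φ₁ cos φ₂ cos Δλ) = 275.20°
Final bearing θ₂ = (initial bearing from the destination back to the start) + 180° = 257.47°
Δθ = θ₂ − θ₁ = -17.7°

-17.7°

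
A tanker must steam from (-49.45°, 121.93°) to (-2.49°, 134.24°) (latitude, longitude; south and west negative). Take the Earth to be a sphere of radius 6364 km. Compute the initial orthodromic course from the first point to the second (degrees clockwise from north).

N = sin Δλ·cos φ₂ = +0.2130;  D = cos φ₁ sin φ₂ − sin φ₁ cos φ₂ cos Δλ = +0.7134
initial course = atan2(N, D) = 16.62°

16.6°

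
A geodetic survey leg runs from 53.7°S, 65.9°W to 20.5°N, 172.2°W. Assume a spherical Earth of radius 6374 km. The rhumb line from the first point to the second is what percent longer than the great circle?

Great circle: σ = 2.0240 rad → d_gc = Rσ = 12901.2 km
Rhumb: Δφ = +1.2950, Δλ = -1.8553, Δψ = +1.4810, q = Δφ/Δψ = 0.8744 → d_rh = R√(Δφ²+q²Δλ²) = 13231.4 km
Excess = (13231.4 − 12901.2) / 12901.2 = 330.2 / 12901.2 = 2.56% ≈ 2.6%

2.6%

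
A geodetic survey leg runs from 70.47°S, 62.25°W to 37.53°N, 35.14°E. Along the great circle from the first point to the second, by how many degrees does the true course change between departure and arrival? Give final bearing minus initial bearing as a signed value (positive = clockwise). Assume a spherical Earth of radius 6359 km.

Initial bearing θ₁ = atan2(sin Δλ cos φ₂, cos φ₁ sin φ₂ − sin φ₁ cos φ₂ cos Δλ) = 82.22°
Final bearing θ₂ = (initial bearing from the destination back to the start) + 180° = 24.69°
Δθ = θ₂ − θ₁ = -57.5°

-57.5°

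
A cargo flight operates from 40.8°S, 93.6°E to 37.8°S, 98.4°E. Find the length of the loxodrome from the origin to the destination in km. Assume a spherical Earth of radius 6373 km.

Rhumb course C = atan2(Δλ, Δψ) with Δψ = ln[tan(π/4+φ₂/2)/tan(π/4+φ₁/2)] = +0.0677, Δλ = +0.0838 → C = 51.07°
d = R·|Δφ| / |cos C| = 6373·0.05236 / 0.62842 = 531 km

531 km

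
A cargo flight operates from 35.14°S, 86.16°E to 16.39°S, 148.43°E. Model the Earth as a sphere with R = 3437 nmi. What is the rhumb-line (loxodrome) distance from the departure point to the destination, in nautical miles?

Rhumb course C = atan2(Δλ, Δψ) with Δψ = ln[tan(π/4+φ₂/2)/tan(π/4+φ₁/2)] = +0.3658, Δλ = +1.0868 → C = 71.40°
d = R·|Δφ| / |cos C| = 3437·0.32725 / 0.31898 = 3526 nmi

3526 nmi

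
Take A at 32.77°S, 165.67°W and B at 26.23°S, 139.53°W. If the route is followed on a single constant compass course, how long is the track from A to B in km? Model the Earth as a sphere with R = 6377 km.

2633 km

Rhumb course C = atan2(Δλ, Δψ) with Δψ = ln[tan(π/4+φ₂/2)/tan(π/4+φ₁/2)] = +0.1313, Δλ = +0.4562 → C = 73.95°
d = R·|Δφ| / |cos C| = 6377·0.11414 / 0.27650 = 2633 km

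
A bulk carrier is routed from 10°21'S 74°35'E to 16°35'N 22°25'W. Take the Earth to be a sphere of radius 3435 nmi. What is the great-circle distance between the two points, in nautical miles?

5969 nmi

cos σ = sin φ₁ sin φ₂ + cos φ₁ cos φ₂ cos Δλ
      = sin(-10.35°)sin(16.58°) + cos(-10.35°)cos(16.58°)cos(-97.00°) = -0.1662
σ = 99.566° → d = Rσ = 3435·1.73775 = 5969 nmi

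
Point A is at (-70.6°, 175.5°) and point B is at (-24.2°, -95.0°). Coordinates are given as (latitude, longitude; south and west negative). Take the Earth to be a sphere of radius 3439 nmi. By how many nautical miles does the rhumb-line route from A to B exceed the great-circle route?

267 nmi

Great circle: cos σ = sin φ₁ sin φ₂ + cos φ₁ cos φ₂ cos Δλ,  σ = 1.1709 rad → d_gc = 4026.8 nmi
Rhumb line: Δψ = +1.3310, q = Δφ/Δψ = 0.6085, d_rh = R√(Δφ²+q²Δλ²) = 4294.2 nmi
Excess = 4294.2 − 4026.8 = 267.4 ≈ 267 nmi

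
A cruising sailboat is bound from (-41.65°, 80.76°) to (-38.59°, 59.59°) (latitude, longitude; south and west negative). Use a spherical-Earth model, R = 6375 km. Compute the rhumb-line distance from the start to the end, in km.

Rhumb course C = atan2(Δλ, Δψ) with Δψ = ln[tan(π/4+φ₂/2)/tan(π/4+φ₁/2)] = +0.0699, Δλ = -0.3695 → C = 280.71°
d = R·|Δφ| / |cos C| = 6375·0.05341 / 0.18578 = 1833 km

1833 km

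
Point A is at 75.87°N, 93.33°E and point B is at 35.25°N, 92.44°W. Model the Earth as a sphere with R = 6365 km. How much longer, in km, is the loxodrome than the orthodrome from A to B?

2960 km

Great circle: cos σ = sin φ₁ sin φ₂ + cos φ₁ cos φ₂ cos Δλ,  σ = 1.2011 rad → d_gc = 7645.0 km
Rhumb line: Δψ = -1.4298, q = Δφ/Δψ = 0.4958, d_rh = R√(Δφ²+q²Δλ²) = 10605.0 km
Excess = 10605.0 − 7645.0 = 2960.0 ≈ 2960 km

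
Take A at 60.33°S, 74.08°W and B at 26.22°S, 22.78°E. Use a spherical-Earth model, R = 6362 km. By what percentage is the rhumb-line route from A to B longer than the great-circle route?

Great circle: σ = 1.2336 rad → d_gc = Rσ = 7848.1 km
Rhumb: Δφ = +0.5953, Δλ = +1.6905, Δψ = +0.8540, q = Δφ/Δψ = 0.6971 → d_rh = R√(Δφ²+q²Δλ²) = 8399.5 km
Excess = (8399.5 − 7848.1) / 7848.1 = 551.4 / 7848.1 = 7.03% ≈ 7.0%

7.0%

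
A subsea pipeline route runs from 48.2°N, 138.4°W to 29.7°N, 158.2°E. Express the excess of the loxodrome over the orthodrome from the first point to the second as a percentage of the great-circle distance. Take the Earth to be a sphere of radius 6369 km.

Great circle: σ = 0.8911 rad → d_gc = Rσ = 5675.1 km
Rhumb: Δφ = -0.3229, Δλ = -1.1065, Δψ = -0.4194, q = Δφ/Δψ = 0.7698 → d_rh = R√(Δφ²+q²Δλ²) = 5802.1 km
Excess = (5802.1 − 5675.1) / 5675.1 = 127.0 / 5675.1 = 2.24% ≈ 2.2%

2.2%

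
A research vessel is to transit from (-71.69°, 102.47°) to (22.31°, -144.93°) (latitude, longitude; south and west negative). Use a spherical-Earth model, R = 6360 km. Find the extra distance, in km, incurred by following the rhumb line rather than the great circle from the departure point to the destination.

Great circle: cos σ = sin φ₁ sin φ₂ + cos φ₁ cos φ₂ cos Δλ,  σ = 2.0625 rad → d_gc = 13117.22 km
Rhumb line: Δψ = +2.2250, q = Δφ/Δψ = 0.7374, d_rh = R√(Δφ²+q²Δλ²) = 13921.66 km
Excess = 13921.66 − 13117.22 = 804.44 ≈ 804 km

804 km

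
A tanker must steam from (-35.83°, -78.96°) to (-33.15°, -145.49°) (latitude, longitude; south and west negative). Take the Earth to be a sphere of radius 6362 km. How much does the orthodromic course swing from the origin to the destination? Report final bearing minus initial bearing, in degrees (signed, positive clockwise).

+40.8°

Initial bearing θ₁ = atan2(sin Δλ cos φ₂, cos φ₁ sin φ₂ − sin φ₁ cos φ₂ cos Δλ) = 252.09°
Final bearing θ₂ = (initial bearing from the destination back to the start) + 180° = 292.86°
Δθ = θ₂ − θ₁ = +40.8°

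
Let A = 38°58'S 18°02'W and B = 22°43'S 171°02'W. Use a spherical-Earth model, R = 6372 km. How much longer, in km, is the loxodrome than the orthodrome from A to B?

2032 km

Great circle: cos σ = sin φ₁ sin φ₂ + cos φ₁ cos φ₂ cos Δλ,  σ = 1.9781 rad → d_gc = 12604.7 km
Rhumb line: Δψ = +0.3322, q = Δφ/Δψ = 0.8536, d_rh = R√(Δφ²+q²Δλ²) = 14637.0 km
Excess = 14637.0 − 12604.7 = 2032.3 ≈ 2032 km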